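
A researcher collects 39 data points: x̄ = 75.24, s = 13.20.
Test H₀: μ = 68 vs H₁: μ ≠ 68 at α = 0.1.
One-sample t-test:
H₀: μ = 68
H₁: μ ≠ 68
df = n - 1 = 38
t = (x̄ - μ₀) / (s/√n) = (75.24 - 68) / (13.20/√39) = 3.425
p-value = 0.0015

Since p-value < α = 0.1, we reject H₀.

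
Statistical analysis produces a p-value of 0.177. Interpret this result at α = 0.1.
Since p = 0.177 > α = 0.1, fail to reject H₀.
There is insufficient evidence to reject the null hypothesis; the result is not statistically significant at the 0.1 level.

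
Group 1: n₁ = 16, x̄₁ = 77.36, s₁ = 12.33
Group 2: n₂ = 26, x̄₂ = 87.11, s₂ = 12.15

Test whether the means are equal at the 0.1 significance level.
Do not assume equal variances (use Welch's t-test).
Welch's two-sample t-test:
H₀: μ₁ = μ₂
H₁: μ₁ ≠ μ₂
s₁²/n₁ = 12.33²/16 = 9.5018,  s₂²/n₂ = 12.15²/26 = 5.6778
SE = √(s₁²/n₁ + s₂²/n₂) = √(9.5018 + 5.6778) = 3.8961
df (Welch-Satterthwaite) = (s₁²/n₁ + s₂²/n₂)² / [(s₁²/n₁)²/(n₁-1) + (s₂²/n₂)²/(n₂-1)] ≈ 31.53
t = (x̄₁ - x̄₂) / SE = (77.36 - 87.11) / 3.8961 = -9.75 / 3.8961 = -2.503
p-value = 0.0177

Since p-value < α = 0.1, we reject H₀.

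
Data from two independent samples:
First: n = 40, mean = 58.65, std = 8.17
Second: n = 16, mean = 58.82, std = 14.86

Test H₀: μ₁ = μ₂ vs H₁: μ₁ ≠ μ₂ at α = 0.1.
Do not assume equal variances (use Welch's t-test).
Welch's two-sample t-test:
H₀: μ₁ = μ₂
H₁: μ₁ ≠ μ₂
s₁²/n₁ = 8.17²/40 = 1.6687,  s₂²/n₂ = 14.86²/16 = 13.8012
SE = √(s₁²/n₁ + s₂²/n₂) = √(1.6687 + 13.8012) = 3.9332
df (Welch-Satterthwaite) = (s₁²/n₁ + s₂²/n₂)² / [(s₁²/n₁)²/(n₁-1) + (s₂²/n₂)²/(n₂-1)] ≈ 18.74
t = (x̄₁ - x̄₂) / SE = (58.65 - 58.82) / 3.9332 = -0.17 / 3.9332 = -0.043
p-value = 0.9660

Since p-value > α = 0.1, we fail to reject H₀.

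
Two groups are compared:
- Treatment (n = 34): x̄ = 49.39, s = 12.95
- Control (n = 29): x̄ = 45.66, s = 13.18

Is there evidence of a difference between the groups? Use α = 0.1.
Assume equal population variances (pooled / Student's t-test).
Student's two-sample t-test (equal variances):
H₀: μ₁ = μ₂
H₁: μ₁ ≠ μ₂
df = n₁ + n₂ - 2 = 61
Pooled variance s_p² = [(n₁-1)s₁² + (n₂-1)s₂²] / (n₁ + n₂ - 2) = [(33)(12.95²) + (28)(13.18²)] / 61 = 170.4611
SE = √(s_p²(1/n₁ + 1/n₂)) = √(170.4611 × (1/34 + 1/29)) = 3.3002
t = (x̄₁ - x̄₂) / SE = (49.39 - 45.66) / 3.3002 = 3.73 / 3.3002 = 1.130
p-value = 0.2628

Since p-value > α = 0.1, we fail to reject H₀.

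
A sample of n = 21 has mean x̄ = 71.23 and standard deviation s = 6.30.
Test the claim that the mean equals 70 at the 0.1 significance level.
One-sample t-test:
H₀: μ = 70
H₁: μ ≠ 70
df = n - 1 = 20
t = (x̄ - μ₀) / (s/√n) = (71.23 - 70) / (6.30/√21) = 0.895
p-value = 0.3816

Since p-value > α = 0.1, we fail to reject H₀.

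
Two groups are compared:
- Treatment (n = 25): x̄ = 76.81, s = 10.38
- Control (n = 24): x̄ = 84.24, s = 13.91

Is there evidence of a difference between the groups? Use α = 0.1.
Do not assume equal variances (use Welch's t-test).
Welch's two-sample t-test:
H₀: μ₁ = μ₂
H₁: μ₁ ≠ μ₂
s₁²/n₁ = 10.38²/25 = 4.3098,  s₂²/n₂ = 13.91²/24 = 8.0620
SE = √(s₁²/n₁ + s₂²/n₂) = √(4.3098 + 8.0620) = 3.5174
df (Welch-Satterthwaite) = (s₁²/n₁ + s₂²/n₂)² / [(s₁²/n₁)²/(n₁-1) + (s₂²/n₂)²/(n₂-1)] ≈ 42.52
t = (x̄₁ - x̄₂) / SE = (76.81 - 84.24) / 3.5174 = -7.43 / 3.5174 = -2.112
p-value = 0.0406

Since p-value < α = 0.1, we reject H₀.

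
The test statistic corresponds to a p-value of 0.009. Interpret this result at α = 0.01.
Since p = 0.009 < α = 0.01, reject H₀.
There is sufficient evidence to reject the null hypothesis; the result is statistically significant at the 0.01 level.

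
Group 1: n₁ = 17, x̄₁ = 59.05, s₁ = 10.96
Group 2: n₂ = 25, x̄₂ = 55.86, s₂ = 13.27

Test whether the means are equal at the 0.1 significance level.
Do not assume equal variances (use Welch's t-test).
Welch's two-sample t-test:
H₀: μ₁ = μ₂
H₁: μ₁ ≠ μ₂
s₁²/n₁ = 10.96²/17 = 7.0660,  s₂²/n₂ = 13.27²/25 = 7.0437
SE = √(s₁²/n₁ + s₂²/n₂) = √(7.0660 + 7.0437) = 3.7563
df (Welch-Satterthwaite) = (s₁²/n₁ + s₂²/n₂)² / [(s₁²/n₁)²/(n₁-1) + (s₂²/n₂)²/(n₂-1)] ≈ 38.38
t = (x̄₁ - x̄₂) / SE = (59.05 - 55.86) / 3.7563 = 3.19 / 3.7563 = 0.849
p-value = 0.4010

Since p-value > α = 0.1, we fail to reject H₀.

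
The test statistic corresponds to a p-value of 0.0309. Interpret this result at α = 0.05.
Since p = 0.0309 < α = 0.05, reject H₀.
There is sufficient evidence to reject the null hypothesis; the result is statistically significant at the 0.05 level.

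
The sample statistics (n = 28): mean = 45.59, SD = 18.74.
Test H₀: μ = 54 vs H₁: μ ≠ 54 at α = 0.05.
One-sample t-test:
H₀: μ = 54
H₁: μ ≠ 54
df = n - 1 = 27
t = (x̄ - μ₀) / (s/√n) = (45.59 - 54) / (18.74/√28) = -2.375
p-value = 0.0249

Since p-value < α = 0.05, we reject H₀.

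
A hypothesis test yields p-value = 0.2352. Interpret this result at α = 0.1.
Since p = 0.2352 > α = 0.1, fail to reject H₀.
There is insufficient evidence to reject the null hypothesis; the result is not statistically significant at the 0.1 level.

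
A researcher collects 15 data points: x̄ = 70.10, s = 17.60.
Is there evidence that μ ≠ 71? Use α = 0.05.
One-sample t-test:
H₀: μ = 71
H₁: μ ≠ 71
df = n - 1 = 14
t = (x̄ - μ₀) / (s/√n) = (70.10 - 71) / (17.60/√15) = -0.198
p-value = 0.8459

Since p-value > α = 0.05, we fail to reject H₀.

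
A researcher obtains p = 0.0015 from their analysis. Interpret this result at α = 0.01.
Since p = 0.0015 < α = 0.01, reject H₀.
There is sufficient evidence to reject the null hypothesis; the result is statistically significant at the 0.01 level.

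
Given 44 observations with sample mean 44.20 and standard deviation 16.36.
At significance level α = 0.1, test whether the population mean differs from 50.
One-sample t-test:
H₀: μ = 50
H₁: μ ≠ 50
df = n - 1 = 43
t = (x̄ - μ₀) / (s/√n) = (44.20 - 50) / (16.36/√44) = -2.352
p-value = 0.0233

Since p-value < α = 0.1, we reject H₀.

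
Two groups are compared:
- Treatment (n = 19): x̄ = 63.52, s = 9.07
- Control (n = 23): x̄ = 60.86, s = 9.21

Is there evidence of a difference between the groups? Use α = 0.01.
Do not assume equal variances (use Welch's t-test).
Welch's two-sample t-test:
H₀: μ₁ = μ₂
H₁: μ₁ ≠ μ₂
s₁²/n₁ = 9.07²/19 = 4.3297,  s₂²/n₂ = 9.21²/23 = 3.6880
SE = √(s₁²/n₁ + s₂²/n₂) = √(4.3297 + 3.6880) = 2.8316
df (Welch-Satterthwaite) = (s₁²/n₁ + s₂²/n₂)² / [(s₁²/n₁)²/(n₁-1) + (s₂²/n₂)²/(n₂-1)] ≈ 38.73
t = (x̄₁ - x̄₂) / SE = (63.52 - 60.86) / 2.8316 = 2.66 / 2.8316 = 0.939
p-value = 0.3533

Since p-value > α = 0.01, we fail to reject H₀.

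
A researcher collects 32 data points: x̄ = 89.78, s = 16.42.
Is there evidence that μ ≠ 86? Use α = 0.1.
One-sample t-test:
H₀: μ = 86
H₁: μ ≠ 86
df = n - 1 = 31
t = (x̄ - μ₀) / (s/√n) = (89.78 - 86) / (16.42/√32) = 1.302
p-value = 0.2024

Since p-value > α = 0.1, we fail to reject H₀.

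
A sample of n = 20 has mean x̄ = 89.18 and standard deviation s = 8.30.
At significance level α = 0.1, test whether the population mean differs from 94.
One-sample t-test:
H₀: μ = 94
H₁: μ ≠ 94
df = n - 1 = 19
t = (x̄ - μ₀) / (s/√n) = (89.18 - 94) / (8.30/√20) = -2.597
p-value = 0.0177

Since p-value < α = 0.1, we reject H₀.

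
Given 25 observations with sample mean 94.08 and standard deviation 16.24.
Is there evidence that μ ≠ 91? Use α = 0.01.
One-sample t-test:
H₀: μ = 91
H₁: μ ≠ 91
df = n - 1 = 24
t = (x̄ - μ₀) / (s/√n) = (94.08 - 91) / (16.24/√25) = 0.948
p-value = 0.3524

Since p-value > α = 0.01, we fail to reject H₀.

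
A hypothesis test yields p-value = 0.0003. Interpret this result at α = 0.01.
Since p = 0.0003 < α = 0.01, reject H₀.
There is sufficient evidence to reject the null hypothesis; the result is statistically significant at the 0.01 level.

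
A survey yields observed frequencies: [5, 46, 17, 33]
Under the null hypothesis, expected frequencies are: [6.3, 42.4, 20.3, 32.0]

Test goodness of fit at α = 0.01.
Chi-square goodness of fit test:
H₀: observed counts match expected distribution
H₁: observed counts differ from expected distribution
df = k - 1 = 3
χ² = Σ(O - E)²/E
   = (5 - 6.3)²/6.3 + (46 - 42.4)²/42.4 + (17 - 20.3)²/20.3 + (33 - 32.0)²/32.0
   = 0.268 + 0.306 + 0.536 + 0.031
   = 1.14
p-value = 0.7670

Since p-value > α = 0.01, we fail to reject H₀.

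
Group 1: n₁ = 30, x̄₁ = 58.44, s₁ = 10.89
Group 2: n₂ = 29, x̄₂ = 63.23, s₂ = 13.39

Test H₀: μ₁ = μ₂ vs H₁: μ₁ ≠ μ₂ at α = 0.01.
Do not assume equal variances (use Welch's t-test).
Welch's two-sample t-test:
H₀: μ₁ = μ₂
H₁: μ₁ ≠ μ₂
s₁²/n₁ = 10.89²/30 = 3.9531,  s₂²/n₂ = 13.39²/29 = 6.1825
SE = √(s₁²/n₁ + s₂²/n₂) = √(3.9531 + 6.1825) = 3.1836
df (Welch-Satterthwaite) = (s₁²/n₁ + s₂²/n₂)² / [(s₁²/n₁)²/(n₁-1) + (s₂²/n₂)²/(n₂-1)] ≈ 53.96
t = (x̄₁ - x̄₂) / SE = (58.44 - 63.23) / 3.1836 = -4.79 / 3.1836 = -1.505
p-value = 0.1383

Since p-value > α = 0.01, we fail to reject H₀.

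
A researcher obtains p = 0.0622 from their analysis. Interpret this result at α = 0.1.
Since p = 0.0622 < α = 0.1, reject H₀.
There is sufficient evidence to reject the null hypothesis; the result is statistically significant at the 0.1 level.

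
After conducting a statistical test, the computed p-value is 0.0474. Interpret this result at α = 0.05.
Since p = 0.0474 < α = 0.05, reject H₀.
There is sufficient evidence to reject the null hypothesis; the result is statistically significant at the 0.05 level.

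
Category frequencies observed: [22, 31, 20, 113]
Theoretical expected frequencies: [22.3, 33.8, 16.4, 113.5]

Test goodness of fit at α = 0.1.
Chi-square goodness of fit test:
H₀: observed counts match expected distribution
H₁: observed counts differ from expected distribution
df = k - 1 = 3
χ² = Σ(O - E)²/E
   = (22 - 22.3)²/22.3 + (31 - 33.8)²/33.8 + (20 - 16.4)²/16.4 + (113 - 113.5)²/113.5
   = 0.004 + 0.232 + 0.790 + 0.002
   = 1.03
p-value = 0.7944

Since p-value > α = 0.1, we fail to reject H₀.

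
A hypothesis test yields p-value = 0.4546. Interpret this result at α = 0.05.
Since p = 0.4546 > α = 0.05, fail to reject H₀.
There is insufficient evidence to reject the null hypothesis; the result is not statistically significant at the 0.05 level.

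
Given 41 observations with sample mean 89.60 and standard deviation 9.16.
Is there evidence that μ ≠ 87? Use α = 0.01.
One-sample t-test:
H₀: μ = 87
H₁: μ ≠ 87
df = n - 1 = 40
t = (x̄ - μ₀) / (s/√n) = (89.60 - 87) / (9.16/√41) = 1.817
p-value = 0.0766

Since p-value > α = 0.01, we fail to reject H₀.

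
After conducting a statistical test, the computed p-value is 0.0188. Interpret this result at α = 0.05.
Since p = 0.0188 < α = 0.05, reject H₀.
There is sufficient evidence to reject the null hypothesis; the result is statistically significant at the 0.05 level.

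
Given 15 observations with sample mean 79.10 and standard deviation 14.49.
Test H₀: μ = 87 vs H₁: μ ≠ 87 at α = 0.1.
One-sample t-test:
H₀: μ = 87
H₁: μ ≠ 87
df = n - 1 = 14
t = (x̄ - μ₀) / (s/√n) = (79.10 - 87) / (14.49/√15) = -2.112
p-value = 0.0532

Since p-value < α = 0.1, we reject H₀.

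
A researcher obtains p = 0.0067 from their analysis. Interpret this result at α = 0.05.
Since p = 0.0067 < α = 0.05, reject H₀.
There is sufficient evidence to reject the null hypothesis; the result is statistically significant at the 0.05 level.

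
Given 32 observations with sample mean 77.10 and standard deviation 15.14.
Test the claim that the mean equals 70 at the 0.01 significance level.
One-sample t-test:
H₀: μ = 70
H₁: μ ≠ 70
df = n - 1 = 31
t = (x̄ - μ₀) / (s/√n) = (77.10 - 70) / (15.14/√32) = 2.653
p-value = 0.0125

Since p-value > α = 0.01, we fail to reject H₀.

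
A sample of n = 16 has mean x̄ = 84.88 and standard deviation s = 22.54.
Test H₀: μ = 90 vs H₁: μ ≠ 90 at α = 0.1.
One-sample t-test:
H₀: μ = 90
H₁: μ ≠ 90
df = n - 1 = 15
t = (x̄ - μ₀) / (s/√n) = (84.88 - 90) / (22.54/√16) = -0.909
p-value = 0.3779

Since p-value > α = 0.1, we fail to reject H₀.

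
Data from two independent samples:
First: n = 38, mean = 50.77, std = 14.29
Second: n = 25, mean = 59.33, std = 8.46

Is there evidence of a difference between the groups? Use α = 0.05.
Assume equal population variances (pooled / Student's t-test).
Student's two-sample t-test (equal variances):
H₀: μ₁ = μ₂
H₁: μ₁ ≠ μ₂
df = n₁ + n₂ - 2 = 61
Pooled variance s_p² = [(n₁-1)s₁² + (n₂-1)s₂²] / (n₁ + n₂ - 2) = [(37)(14.29²) + (24)(8.46²)] / 61 = 152.0208
SE = √(s_p²(1/n₁ + 1/n₂)) = √(152.0208 × (1/38 + 1/25)) = 3.1751
t = (x̄₁ - x̄₂) / SE = (50.77 - 59.33) / 3.1751 = -8.56 / 3.1751 = -2.696
p-value = 0.0091

Since p-value < α = 0.05, we reject H₀.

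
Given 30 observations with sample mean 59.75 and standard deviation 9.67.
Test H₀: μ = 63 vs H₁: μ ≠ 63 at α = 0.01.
One-sample t-test:
H₀: μ = 63
H₁: μ ≠ 63
df = n - 1 = 29
t = (x̄ - μ₀) / (s/√n) = (59.75 - 63) / (9.67/√30) = -1.841
p-value = 0.0759

Since p-value > α = 0.01, we fail to reject H₀.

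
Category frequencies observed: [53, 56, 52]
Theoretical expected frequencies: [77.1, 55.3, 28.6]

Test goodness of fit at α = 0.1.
Chi-square goodness of fit test:
H₀: observed counts match expected distribution
H₁: observed counts differ from expected distribution
df = k - 1 = 2
χ² = Σ(O - E)²/E
   = (53 - 77.1)²/77.1 + (56 - 55.3)²/55.3 + (52 - 28.6)²/28.6
   = 7.533 + 0.009 + 19.145
   = 26.69
p-value < 0.0001

Since p-value < α = 0.1, we reject H₀.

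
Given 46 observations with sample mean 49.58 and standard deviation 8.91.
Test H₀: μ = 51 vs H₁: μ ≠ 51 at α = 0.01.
One-sample t-test:
H₀: μ = 51
H₁: μ ≠ 51
df = n - 1 = 45
t = (x̄ - μ₀) / (s/√n) = (49.58 - 51) / (8.91/√46) = -1.081
p-value = 0.2855

Since p-value > α = 0.01, we fail to reject H₀.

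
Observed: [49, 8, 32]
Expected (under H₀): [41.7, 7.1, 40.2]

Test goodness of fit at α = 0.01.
Chi-square goodness of fit test:
H₀: observed counts match expected distribution
H₁: observed counts differ from expected distribution
df = k - 1 = 2
χ² = Σ(O - E)²/E
   = (49 - 41.7)²/41.7 + (8 - 7.1)²/7.1 + (32 - 40.2)²/40.2
   = 1.278 + 0.114 + 1.673
   = 3.06
p-value = 0.2160

Since p-value > α = 0.01, we fail to reject H₀.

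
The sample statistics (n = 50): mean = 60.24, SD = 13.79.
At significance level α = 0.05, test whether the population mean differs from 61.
One-sample t-test:
H₀: μ = 61
H₁: μ ≠ 61
df = n - 1 = 49
t = (x̄ - μ₀) / (s/√n) = (60.24 - 61) / (13.79/√50) = -0.390
p-value = 0.6984

Since p-value > α = 0.05, we fail to reject H₀.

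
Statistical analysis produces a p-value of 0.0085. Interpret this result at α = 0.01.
Since p = 0.0085 < α = 0.01, reject H₀.
There is sufficient evidence to reject the null hypothesis; the result is statistically significant at the 0.01 level.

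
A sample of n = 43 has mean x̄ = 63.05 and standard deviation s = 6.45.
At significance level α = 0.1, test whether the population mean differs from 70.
One-sample t-test:
H₀: μ = 70
H₁: μ ≠ 70
df = n - 1 = 42
t = (x̄ - μ₀) / (s/√n) = (63.05 - 70) / (6.45/√43) = -7.066
p-value < 0.0001

Since p-value < α = 0.1, we reject H₀.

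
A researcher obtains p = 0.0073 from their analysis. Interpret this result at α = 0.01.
Since p = 0.0073 < α = 0.01, reject H₀.
There is sufficient evidence to reject the null hypothesis; the result is statistically significant at the 0.01 level.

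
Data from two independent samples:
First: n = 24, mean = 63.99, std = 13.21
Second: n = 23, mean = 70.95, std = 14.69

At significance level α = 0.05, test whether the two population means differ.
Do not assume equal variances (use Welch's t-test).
Welch's two-sample t-test:
H₀: μ₁ = μ₂
H₁: μ₁ ≠ μ₂
s₁²/n₁ = 13.21²/24 = 7.2710,  s₂²/n₂ = 14.69²/23 = 9.3824
SE = √(s₁²/n₁ + s₂²/n₂) = √(7.2710 + 9.3824) = 4.0809
df (Welch-Satterthwaite) = (s₁²/n₁ + s₂²/n₂)² / [(s₁²/n₁)²/(n₁-1) + (s₂²/n₂)²/(n₂-1)] ≈ 44.02
t = (x̄₁ - x̄₂) / SE = (63.99 - 70.95) / 4.0809 = -6.96 / 4.0809 = -1.706
p-value = 0.0951

Since p-value > α = 0.05, we fail to reject H₀.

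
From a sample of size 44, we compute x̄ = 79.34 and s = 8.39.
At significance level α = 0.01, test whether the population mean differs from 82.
One-sample t-test:
H₀: μ = 82
H₁: μ ≠ 82
df = n - 1 = 43
t = (x̄ - μ₀) / (s/√n) = (79.34 - 82) / (8.39/√44) = -2.103
p-value = 0.0414

Since p-value > α = 0.01, we fail to reject H₀.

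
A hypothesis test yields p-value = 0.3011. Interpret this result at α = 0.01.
Since p = 0.3011 > α = 0.01, fail to reject H₀.
There is insufficient evidence to reject the null hypothesis; the result is not statistically significant at the 0.01 level.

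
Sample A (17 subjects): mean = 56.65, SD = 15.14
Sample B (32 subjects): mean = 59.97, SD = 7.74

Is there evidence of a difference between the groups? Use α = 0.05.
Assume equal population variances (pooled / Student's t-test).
Student's two-sample t-test (equal variances):
H₀: μ₁ = μ₂
H₁: μ₁ ≠ μ₂
df = n₁ + n₂ - 2 = 47
Pooled variance s_p² = [(n₁-1)s₁² + (n₂-1)s₂²] / (n₁ + n₂ - 2) = [(16)(15.14²) + (31)(7.74²)] / 47 = 117.5457
SE = √(s_p²(1/n₁ + 1/n₂)) = √(117.5457 × (1/17 + 1/32)) = 3.2539
t = (x̄₁ - x̄₂) / SE = (56.65 - 59.97) / 3.2539 = -3.32 / 3.2539 = -1.020
p-value = 0.3128

Since p-value > α = 0.05, we fail to reject H₀.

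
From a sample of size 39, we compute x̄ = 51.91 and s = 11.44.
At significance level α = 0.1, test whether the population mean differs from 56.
One-sample t-test:
H₀: μ = 56
H₁: μ ≠ 56
df = n - 1 = 38
t = (x̄ - μ₀) / (s/√n) = (51.91 - 56) / (11.44/√39) = -2.233
p-value = 0.0315

Since p-value < α = 0.1, we reject H₀.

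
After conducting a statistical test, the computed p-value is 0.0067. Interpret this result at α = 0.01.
Since p = 0.0067 < α = 0.01, reject H₀.
There is sufficient evidence to reject the null hypothesis; the result is statistically significant at the 0.01 level.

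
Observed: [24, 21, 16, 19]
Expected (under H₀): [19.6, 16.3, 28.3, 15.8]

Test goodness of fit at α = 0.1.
Chi-square goodness of fit test:
H₀: observed counts match expected distribution
H₁: observed counts differ from expected distribution
df = k - 1 = 3
χ² = Σ(O - E)²/E
   = (24 - 19.6)²/19.6 + (21 - 16.3)²/16.3 + (16 - 28.3)²/28.3 + (19 - 15.8)²/15.8
   = 0.988 + 1.355 + 5.346 + 0.648
   = 8.34
p-value = 0.0395

Since p-value < α = 0.1, we reject H₀.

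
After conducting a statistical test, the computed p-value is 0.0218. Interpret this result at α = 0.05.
Since p = 0.0218 < α = 0.05, reject H₀.
There is sufficient evidence to reject the null hypothesis; the result is statistically significant at the 0.05 level.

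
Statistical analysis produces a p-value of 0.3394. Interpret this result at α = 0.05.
Since p = 0.3394 > α = 0.05, fail to reject H₀.
There is insufficient evidence to reject the null hypothesis; the result is not statistically significant at the 0.05 level.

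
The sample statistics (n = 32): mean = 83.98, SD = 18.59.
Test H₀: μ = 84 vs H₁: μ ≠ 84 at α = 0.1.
One-sample t-test:
H₀: μ = 84
H₁: μ ≠ 84
df = n - 1 = 31
t = (x̄ - μ₀) / (s/√n) = (83.98 - 84) / (18.59/√32) = -0.006
p-value = 0.9952

Since p-value > α = 0.1, we fail to reject H₀.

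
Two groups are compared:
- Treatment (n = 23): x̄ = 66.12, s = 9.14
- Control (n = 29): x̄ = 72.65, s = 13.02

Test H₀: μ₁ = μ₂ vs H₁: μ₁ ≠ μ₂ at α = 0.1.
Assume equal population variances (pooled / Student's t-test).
Student's two-sample t-test (equal variances):
H₀: μ₁ = μ₂
H₁: μ₁ ≠ μ₂
df = n₁ + n₂ - 2 = 50
Pooled variance s_p² = [(n₁-1)s₁² + (n₂-1)s₂²] / (n₁ + n₂ - 2) = [(22)(9.14²) + (28)(13.02²)] / 50 = 131.6888
SE = √(s_p²(1/n₁ + 1/n₂)) = √(131.6888 × (1/23 + 1/29)) = 3.2042
t = (x̄₁ - x̄₂) / SE = (66.12 - 72.65) / 3.2042 = -6.53 / 3.2042 = -2.038
p-value = 0.0469

Since p-value < α = 0.1, we reject H₀.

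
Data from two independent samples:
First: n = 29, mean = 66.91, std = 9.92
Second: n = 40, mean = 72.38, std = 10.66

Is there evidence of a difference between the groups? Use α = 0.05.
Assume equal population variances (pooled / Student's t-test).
Student's two-sample t-test (equal variances):
H₀: μ₁ = μ₂
H₁: μ₁ ≠ μ₂
df = n₁ + n₂ - 2 = 67
Pooled variance s_p² = [(n₁-1)s₁² + (n₂-1)s₂²] / (n₁ + n₂ - 2) = [(28)(9.92²) + (39)(10.66²)] / 67 = 107.2712
SE = √(s_p²(1/n₁ + 1/n₂)) = √(107.2712 × (1/29 + 1/40)) = 2.5260
t = (x̄₁ - x̄₂) / SE = (66.91 - 72.38) / 2.5260 = -5.47 / 2.5260 = -2.165
p-value = 0.0339

Since p-value < α = 0.05, we reject H₀.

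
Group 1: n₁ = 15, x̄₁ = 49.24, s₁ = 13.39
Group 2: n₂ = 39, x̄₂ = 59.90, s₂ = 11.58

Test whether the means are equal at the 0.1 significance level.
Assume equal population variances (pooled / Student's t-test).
Student's two-sample t-test (equal variances):
H₀: μ₁ = μ₂
H₁: μ₁ ≠ μ₂
df = n₁ + n₂ - 2 = 52
Pooled variance s_p² = [(n₁-1)s₁² + (n₂-1)s₂²] / (n₁ + n₂ - 2) = [(14)(13.39²) + (38)(11.58²)] / 52 = 146.2645
SE = √(s_p²(1/n₁ + 1/n₂)) = √(146.2645 × (1/15 + 1/39)) = 3.6744
t = (x̄₁ - x̄₂) / SE = (49.24 - 59.90) / 3.6744 = -10.66 / 3.6744 = -2.901
p-value = 0.0054

Since p-value < α = 0.1, we reject H₀.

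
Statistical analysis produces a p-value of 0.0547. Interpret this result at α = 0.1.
Since p = 0.0547 < α = 0.1, reject H₀.
There is sufficient evidence to reject the null hypothesis; the result is statistically significant at the 0.1 level.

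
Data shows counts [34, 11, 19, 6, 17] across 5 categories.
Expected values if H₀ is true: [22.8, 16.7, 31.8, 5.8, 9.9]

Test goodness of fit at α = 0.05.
Chi-square goodness of fit test:
H₀: observed counts match expected distribution
H₁: observed counts differ from expected distribution
df = k - 1 = 4
χ² = Σ(O - E)²/E
   = (34 - 22.8)²/22.8 + (11 - 16.7)²/16.7 + (19 - 31.8)²/31.8 + (6 - 5.8)²/5.8 + (17 - 9.9)²/9.9
   = 5.502 + 1.946 + 5.152 + 0.007 + 5.092
   = 17.70
p-value = 0.0014

Since p-value < α = 0.05, we reject H₀.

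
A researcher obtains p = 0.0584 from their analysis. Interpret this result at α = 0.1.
Since p = 0.0584 < α = 0.1, reject H₀.
There is sufficient evidence to reject the null hypothesis; the result is statistically significant at the 0.1 level.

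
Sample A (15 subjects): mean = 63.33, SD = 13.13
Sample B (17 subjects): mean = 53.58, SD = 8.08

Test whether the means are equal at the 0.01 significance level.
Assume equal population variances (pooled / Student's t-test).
Student's two-sample t-test (equal variances):
H₀: μ₁ = μ₂
H₁: μ₁ ≠ μ₂
df = n₁ + n₂ - 2 = 30
Pooled variance s_p² = [(n₁-1)s₁² + (n₂-1)s₂²] / (n₁ + n₂ - 2) = [(14)(13.13²) + (16)(8.08²)] / 30 = 115.2713
SE = √(s_p²(1/n₁ + 1/n₂)) = √(115.2713 × (1/15 + 1/17)) = 3.8033
t = (x̄₁ - x̄₂) / SE = (63.33 - 53.58) / 3.8033 = 9.75 / 3.8033 = 2.564
p-value = 0.0156

Since p-value > α = 0.01, we fail to reject H₀.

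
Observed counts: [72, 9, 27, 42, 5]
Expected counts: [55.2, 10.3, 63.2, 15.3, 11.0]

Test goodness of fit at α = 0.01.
Chi-square goodness of fit test:
H₀: observed counts match expected distribution
H₁: observed counts differ from expected distribution
df = k - 1 = 4
χ² = Σ(O - E)²/E
   = (72 - 55.2)²/55.2 + (9 - 10.3)²/10.3 + (27 - 63.2)²/63.2 + (42 - 15.3)²/15.3 + (5 - 11.0)²/11.0
   = 5.113 + 0.164 + 20.735 + 46.594 + 3.273
   = 75.88
p-value < 0.0001

Since p-value < α = 0.01, we reject H₀.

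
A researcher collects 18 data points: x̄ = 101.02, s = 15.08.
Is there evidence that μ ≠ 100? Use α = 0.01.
One-sample t-test:
H₀: μ = 100
H₁: μ ≠ 100
df = n - 1 = 17
t = (x̄ - μ₀) / (s/√n) = (101.02 - 100) / (15.08/√18) = 0.287
p-value = 0.7776

Since p-value > α = 0.01, we fail to reject H₀.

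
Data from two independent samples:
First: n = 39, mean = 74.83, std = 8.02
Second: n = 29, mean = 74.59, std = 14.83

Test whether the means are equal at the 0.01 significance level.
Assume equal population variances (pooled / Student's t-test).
Student's two-sample t-test (equal variances):
H₀: μ₁ = μ₂
H₁: μ₁ ≠ μ₂
df = n₁ + n₂ - 2 = 66
Pooled variance s_p² = [(n₁-1)s₁² + (n₂-1)s₂²] / (n₁ + n₂ - 2) = [(38)(8.02²) + (28)(14.83²)] / 66 = 130.3361
SE = √(s_p²(1/n₁ + 1/n₂)) = √(130.3361 × (1/39 + 1/29)) = 2.7993
t = (x̄₁ - x̄₂) / SE = (74.83 - 74.59) / 2.7993 = 0.24 / 2.7993 = 0.086
p-value = 0.9319

Since p-value > α = 0.01, we fail to reject H₀.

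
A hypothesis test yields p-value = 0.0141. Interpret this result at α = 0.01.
Since p = 0.0141 > α = 0.01, fail to reject H₀.
There is insufficient evidence to reject the null hypothesis; the result is not statistically significant at the 0.01 level.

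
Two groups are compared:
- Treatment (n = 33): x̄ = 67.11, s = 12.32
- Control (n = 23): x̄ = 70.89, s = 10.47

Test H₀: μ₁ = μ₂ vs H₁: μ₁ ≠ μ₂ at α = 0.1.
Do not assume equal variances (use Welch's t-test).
Welch's two-sample t-test:
H₀: μ₁ = μ₂
H₁: μ₁ ≠ μ₂
s₁²/n₁ = 12.32²/33 = 4.5995,  s₂²/n₂ = 10.47²/23 = 4.7661
SE = √(s₁²/n₁ + s₂²/n₂) = √(4.5995 + 4.7661) = 3.0603
df (Welch-Satterthwaite) = (s₁²/n₁ + s₂²/n₂)² / [(s₁²/n₁)²/(n₁-1) + (s₂²/n₂)²/(n₂-1)] ≈ 51.79
t = (x̄₁ - x̄₂) / SE = (67.11 - 70.89) / 3.0603 = -3.78 / 3.0603 = -1.235
p-value = 0.2223

Since p-value > α = 0.1, we fail to reject H₀.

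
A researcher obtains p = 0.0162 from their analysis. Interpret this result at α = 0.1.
Since p = 0.0162 < α = 0.1, reject H₀.
There is sufficient evidence to reject the null hypothesis; the result is statistically significant at the 0.1 level.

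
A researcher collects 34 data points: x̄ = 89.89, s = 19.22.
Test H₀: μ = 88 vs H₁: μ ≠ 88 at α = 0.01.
One-sample t-test:
H₀: μ = 88
H₁: μ ≠ 88
df = n - 1 = 33
t = (x̄ - μ₀) / (s/√n) = (89.89 - 88) / (19.22/√34) = 0.573
p-value = 0.5703

Since p-value > α = 0.01, we fail to reject H₀.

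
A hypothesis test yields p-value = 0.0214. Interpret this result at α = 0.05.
Since p = 0.0214 < α = 0.05, reject H₀.
There is sufficient evidence to reject the null hypothesis; the result is statistically significant at the 0.05 level.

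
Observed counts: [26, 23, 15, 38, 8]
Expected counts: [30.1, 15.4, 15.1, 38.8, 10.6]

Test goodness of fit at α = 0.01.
Chi-square goodness of fit test:
H₀: observed counts match expected distribution
H₁: observed counts differ from expected distribution
df = k - 1 = 4
χ² = Σ(O - E)²/E
   = (26 - 30.1)²/30.1 + (23 - 15.4)²/15.4 + (15 - 15.1)²/15.1 + (38 - 38.8)²/38.8 + (8 - 10.6)²/10.6
   = 0.558 + 3.751 + 0.001 + 0.016 + 0.638
   = 4.96
p-value = 0.2910

Since p-value > α = 0.01, we fail to reject H₀.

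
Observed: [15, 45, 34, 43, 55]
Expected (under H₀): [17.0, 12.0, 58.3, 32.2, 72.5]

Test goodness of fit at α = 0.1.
Chi-square goodness of fit test:
H₀: observed counts match expected distribution
H₁: observed counts differ from expected distribution
df = k - 1 = 4
χ² = Σ(O - E)²/E
   = (15 - 17.0)²/17.0 + (45 - 12.0)²/12.0 + (34 - 58.3)²/58.3 + (43 - 32.2)²/32.2 + (55 - 72.5)²/72.5
   = 0.235 + 90.750 + 10.128 + 3.622 + 4.224
   = 108.96
p-value < 0.0001

Since p-value < α = 0.1, we reject H₀.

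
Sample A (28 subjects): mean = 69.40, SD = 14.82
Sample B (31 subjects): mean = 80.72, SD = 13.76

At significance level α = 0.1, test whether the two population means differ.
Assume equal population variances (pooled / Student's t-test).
Student's two-sample t-test (equal variances):
H₀: μ₁ = μ₂
H₁: μ₁ ≠ μ₂
df = n₁ + n₂ - 2 = 57
Pooled variance s_p² = [(n₁-1)s₁² + (n₂-1)s₂²] / (n₁ + n₂ - 2) = [(27)(14.82²) + (30)(13.76²)] / 57 = 203.6878
SE = √(s_p²(1/n₁ + 1/n₂)) = √(203.6878 × (1/28 + 1/31)) = 3.7209
t = (x̄₁ - x̄₂) / SE = (69.40 - 80.72) / 3.7209 = -11.32 / 3.7209 = -3.042
p-value = 0.0035

Since p-value < α = 0.1, we reject H₀.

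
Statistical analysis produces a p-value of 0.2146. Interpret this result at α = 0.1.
Since p = 0.2146 > α = 0.1, fail to reject H₀.
There is insufficient evidence to reject the null hypothesis; the result is not statistically significant at the 0.1 level.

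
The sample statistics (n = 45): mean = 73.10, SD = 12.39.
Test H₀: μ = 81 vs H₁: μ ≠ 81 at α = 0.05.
One-sample t-test:
H₀: μ = 81
H₁: μ ≠ 81
df = n - 1 = 44
t = (x̄ - μ₀) / (s/√n) = (73.10 - 81) / (12.39/√45) = -4.277
p-value = 0.0001

Since p-value < α = 0.05, we reject H₀.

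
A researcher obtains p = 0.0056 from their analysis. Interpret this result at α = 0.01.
Since p = 0.0056 < α = 0.01, reject H₀.
There is sufficient evidence to reject the null hypothesis; the result is statistically significant at the 0.01 level.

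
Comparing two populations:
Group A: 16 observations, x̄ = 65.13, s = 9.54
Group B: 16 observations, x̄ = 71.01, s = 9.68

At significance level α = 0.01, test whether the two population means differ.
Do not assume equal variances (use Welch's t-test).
Welch's two-sample t-test:
H₀: μ₁ = μ₂
H₁: μ₁ ≠ μ₂
s₁²/n₁ = 9.54²/16 = 5.6882,  s₂²/n₂ = 9.68²/16 = 5.8564
SE = √(s₁²/n₁ + s₂²/n₂) = √(5.6882 + 5.8564) = 3.3977
df (Welch-Satterthwaite) = (s₁²/n₁ + s₂²/n₂)² / [(s₁²/n₁)²/(n₁-1) + (s₂²/n₂)²/(n₂-1)] ≈ 29.99
t = (x̄₁ - x̄₂) / SE = (65.13 - 71.01) / 3.3977 = -5.88 / 3.3977 = -1.731
p-value = 0.0938

Since p-value > α = 0.01, we fail to reject H₀.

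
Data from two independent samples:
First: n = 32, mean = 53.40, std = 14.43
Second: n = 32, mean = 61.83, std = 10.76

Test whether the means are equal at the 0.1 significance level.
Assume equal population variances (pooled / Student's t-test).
Student's two-sample t-test (equal variances):
H₀: μ₁ = μ₂
H₁: μ₁ ≠ μ₂
df = n₁ + n₂ - 2 = 62
Pooled variance s_p² = [(n₁-1)s₁² + (n₂-1)s₂²] / (n₁ + n₂ - 2) = [(31)(14.43²) + (31)(10.76²)] / 62 = 162.0012
SE = √(s_p²(1/n₁ + 1/n₂)) = √(162.0012 × (1/32 + 1/32)) = 3.1820
t = (x̄₁ - x̄₂) / SE = (53.40 - 61.83) / 3.1820 = -8.43 / 3.1820 = -2.649
p-value = 0.0102

Since p-value < α = 0.1, we reject H₀.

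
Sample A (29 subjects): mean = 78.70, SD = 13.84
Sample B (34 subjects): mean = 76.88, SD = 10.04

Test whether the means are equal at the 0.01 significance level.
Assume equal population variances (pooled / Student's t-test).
Student's two-sample t-test (equal variances):
H₀: μ₁ = μ₂
H₁: μ₁ ≠ μ₂
df = n₁ + n₂ - 2 = 61
Pooled variance s_p² = [(n₁-1)s₁² + (n₂-1)s₂²] / (n₁ + n₂ - 2) = [(28)(13.84²) + (33)(10.04²)] / 61 = 142.4546
SE = √(s_p²(1/n₁ + 1/n₂)) = √(142.4546 × (1/29 + 1/34)) = 3.0170
t = (x̄₁ - x̄₂) / SE = (78.70 - 76.88) / 3.0170 = 1.82 / 3.0170 = 0.603
p-value = 0.5486

Since p-value > α = 0.01, we fail to reject H₀.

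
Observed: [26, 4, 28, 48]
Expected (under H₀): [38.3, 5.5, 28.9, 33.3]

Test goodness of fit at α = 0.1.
Chi-square goodness of fit test:
H₀: observed counts match expected distribution
H₁: observed counts differ from expected distribution
df = k - 1 = 3
χ² = Σ(O - E)²/E
   = (26 - 38.3)²/38.3 + (4 - 5.5)²/5.5 + (28 - 28.9)²/28.9 + (48 - 33.3)²/33.3
   = 3.950 + 0.409 + 0.028 + 6.489
   = 10.88
p-value = 0.0124

Since p-value < α = 0.1, we reject H₀.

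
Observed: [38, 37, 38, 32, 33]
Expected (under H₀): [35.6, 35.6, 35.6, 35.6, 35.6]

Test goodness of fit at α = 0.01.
Chi-square goodness of fit test:
H₀: observed counts match expected distribution
H₁: observed counts differ from expected distribution
df = k - 1 = 4
χ² = Σ(O - E)²/E
   = (38 - 35.6)²/35.6 + (37 - 35.6)²/35.6 + (38 - 35.6)²/35.6 + (32 - 35.6)²/35.6 + (33 - 35.6)²/35.6
   = 0.162 + 0.055 + 0.162 + 0.364 + 0.190
   = 0.93
p-value = 0.9198

Since p-value > α = 0.01, we fail to reject H₀.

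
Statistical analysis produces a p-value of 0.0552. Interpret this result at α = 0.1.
Since p = 0.0552 < α = 0.1, reject H₀.
There is sufficient evidence to reject the null hypothesis; the result is statistically significant at the 0.1 level.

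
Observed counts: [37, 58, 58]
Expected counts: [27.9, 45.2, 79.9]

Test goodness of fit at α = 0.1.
Chi-square goodness of fit test:
H₀: observed counts match expected distribution
H₁: observed counts differ from expected distribution
df = k - 1 = 2
χ² = Σ(O - E)²/E
   = (37 - 27.9)²/27.9 + (58 - 45.2)²/45.2 + (58 - 79.9)²/79.9
   = 2.968 + 3.625 + 6.003
   = 12.60
p-value = 0.0018

Since p-value < α = 0.1, we reject H₀.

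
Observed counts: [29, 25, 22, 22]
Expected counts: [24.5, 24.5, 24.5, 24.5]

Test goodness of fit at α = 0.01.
Chi-square goodness of fit test:
H₀: observed counts match expected distribution
H₁: observed counts differ from expected distribution
df = k - 1 = 3
χ² = Σ(O - E)²/E
   = (29 - 24.5)²/24.5 + (25 - 24.5)²/24.5 + (22 - 24.5)²/24.5 + (22 - 24.5)²/24.5
   = 0.827 + 0.010 + 0.255 + 0.255
   = 1.35
p-value = 0.7180

Since p-value > α = 0.01, we fail to reject H₀.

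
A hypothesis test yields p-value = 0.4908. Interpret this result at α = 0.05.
Since p = 0.4908 > α = 0.05, fail to reject H₀.
There is insufficient evidence to reject the null hypothesis; the result is not statistically significant at the 0.05 level.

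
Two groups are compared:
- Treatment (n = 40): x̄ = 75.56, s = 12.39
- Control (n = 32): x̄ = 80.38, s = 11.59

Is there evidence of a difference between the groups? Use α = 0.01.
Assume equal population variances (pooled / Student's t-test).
Student's two-sample t-test (equal variances):
H₀: μ₁ = μ₂
H₁: μ₁ ≠ μ₂
df = n₁ + n₂ - 2 = 70
Pooled variance s_p² = [(n₁-1)s₁² + (n₂-1)s₂²] / (n₁ + n₂ - 2) = [(39)(12.39²) + (31)(11.59²)] / 70 = 145.0163
SE = √(s_p²(1/n₁ + 1/n₂)) = √(145.0163 × (1/40 + 1/32)) = 2.8561
t = (x̄₁ - x̄₂) / SE = (75.56 - 80.38) / 2.8561 = -4.82 / 2.8561 = -1.688
p-value = 0.0959

Since p-value > α = 0.01, we fail to reject H₀.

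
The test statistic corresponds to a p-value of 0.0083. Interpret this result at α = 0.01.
Since p = 0.0083 < α = 0.01, reject H₀.
There is sufficient evidence to reject the null hypothesis; the result is statistically significant at the 0.01 level.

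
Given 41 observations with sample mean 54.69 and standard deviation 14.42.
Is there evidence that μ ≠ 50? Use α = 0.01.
One-sample t-test:
H₀: μ = 50
H₁: μ ≠ 50
df = n - 1 = 40
t = (x̄ - μ₀) / (s/√n) = (54.69 - 50) / (14.42/√41) = 2.083
p-value = 0.0437

Since p-value > α = 0.01, we fail to reject H₀.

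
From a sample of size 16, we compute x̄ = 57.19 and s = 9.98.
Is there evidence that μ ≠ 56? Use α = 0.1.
One-sample t-test:
H₀: μ = 56
H₁: μ ≠ 56
df = n - 1 = 15
t = (x̄ - μ₀) / (s/√n) = (57.19 - 56) / (9.98/√16) = 0.477
p-value = 0.6403

Since p-value > α = 0.1, we fail to reject H₀.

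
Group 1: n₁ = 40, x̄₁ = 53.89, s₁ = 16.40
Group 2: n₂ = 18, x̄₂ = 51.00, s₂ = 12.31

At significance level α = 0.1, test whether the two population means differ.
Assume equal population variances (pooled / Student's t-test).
Student's two-sample t-test (equal variances):
H₀: μ₁ = μ₂
H₁: μ₁ ≠ μ₂
df = n₁ + n₂ - 2 = 56
Pooled variance s_p² = [(n₁-1)s₁² + (n₂-1)s₂²] / (n₁ + n₂ - 2) = [(39)(16.40²) + (17)(12.31²)] / 56 = 233.3135
SE = √(s_p²(1/n₁ + 1/n₂)) = √(233.3135 × (1/40 + 1/18)) = 4.3353
t = (x̄₁ - x̄₂) / SE = (53.89 - 51.00) / 4.3353 = 2.89 / 4.3353 = 0.667
p-value = 0.5078

Since p-value > α = 0.1, we fail to reject H₀.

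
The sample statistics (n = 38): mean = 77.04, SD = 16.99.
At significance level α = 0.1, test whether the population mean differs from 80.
One-sample t-test:
H₀: μ = 80
H₁: μ ≠ 80
df = n - 1 = 37
t = (x̄ - μ₀) / (s/√n) = (77.04 - 80) / (16.99/√38) = -1.074
p-value = 0.2898

Since p-value > α = 0.1, we fail to reject H₀.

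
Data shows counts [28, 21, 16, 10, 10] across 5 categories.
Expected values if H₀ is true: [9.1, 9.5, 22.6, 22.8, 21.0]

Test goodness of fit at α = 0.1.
Chi-square goodness of fit test:
H₀: observed counts match expected distribution
H₁: observed counts differ from expected distribution
df = k - 1 = 4
χ² = Σ(O - E)²/E
   = (28 - 9.1)²/9.1 + (21 - 9.5)²/9.5 + (16 - 22.6)²/22.6 + (10 - 22.8)²/22.8 + (10 - 21.0)²/21.0
   = 39.254 + 13.921 + 1.927 + 7.186 + 5.762
   = 68.05
p-value < 0.0001

Since p-value < α = 0.1, we reject H₀.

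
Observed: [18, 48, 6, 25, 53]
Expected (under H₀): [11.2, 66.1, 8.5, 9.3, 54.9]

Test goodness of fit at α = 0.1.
Chi-square goodness of fit test:
H₀: observed counts match expected distribution
H₁: observed counts differ from expected distribution
df = k - 1 = 4
χ² = Σ(O - E)²/E
   = (18 - 11.2)²/11.2 + (48 - 66.1)²/66.1 + (6 - 8.5)²/8.5 + (25 - 9.3)²/9.3 + (53 - 54.9)²/54.9
   = 4.129 + 4.956 + 0.735 + 26.504 + 0.066
   = 36.39
p-value < 0.0001

Since p-value < α = 0.1, we reject H₀.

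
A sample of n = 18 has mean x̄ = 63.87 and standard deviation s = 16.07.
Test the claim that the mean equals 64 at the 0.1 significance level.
One-sample t-test:
H₀: μ = 64
H₁: μ ≠ 64
df = n - 1 = 17
t = (x̄ - μ₀) / (s/√n) = (63.87 - 64) / (16.07/√18) = -0.034
p-value = 0.9730

Since p-value > α = 0.1, we fail to reject H₀.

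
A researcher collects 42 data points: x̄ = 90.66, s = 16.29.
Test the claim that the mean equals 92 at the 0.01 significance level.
One-sample t-test:
H₀: μ = 92
H₁: μ ≠ 92
df = n - 1 = 41
t = (x̄ - μ₀) / (s/√n) = (90.66 - 92) / (16.29/√42) = -0.533
p-value = 0.5968

Since p-value > α = 0.01, we fail to reject H₀.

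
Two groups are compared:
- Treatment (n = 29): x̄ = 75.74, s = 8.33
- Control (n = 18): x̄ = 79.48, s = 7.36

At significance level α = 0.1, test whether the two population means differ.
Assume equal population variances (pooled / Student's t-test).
Student's two-sample t-test (equal variances):
H₀: μ₁ = μ₂
H₁: μ₁ ≠ μ₂
df = n₁ + n₂ - 2 = 45
Pooled variance s_p² = [(n₁-1)s₁² + (n₂-1)s₂²] / (n₁ + n₂ - 2) = [(28)(8.33²) + (17)(7.36²)] / 45 = 63.6394
SE = √(s_p²(1/n₁ + 1/n₂)) = √(63.6394 × (1/29 + 1/18)) = 2.3937
t = (x̄₁ - x̄₂) / SE = (75.74 - 79.48) / 2.3937 = -3.74 / 2.3937 = -1.562
p-value = 0.1252

Since p-value > α = 0.1, we fail to reject H₀.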